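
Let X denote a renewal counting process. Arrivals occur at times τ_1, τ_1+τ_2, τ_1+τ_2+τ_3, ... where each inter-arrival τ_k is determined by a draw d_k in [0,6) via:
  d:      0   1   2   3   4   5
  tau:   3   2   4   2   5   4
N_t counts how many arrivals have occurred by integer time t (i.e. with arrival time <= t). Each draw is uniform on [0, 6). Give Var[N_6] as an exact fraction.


Inter-arrival values over d=0..5: [3, 2, 4, 2, 5, 4]
Each d has probability 1/6, so the pmf of τ is: f(2) = 1/3, f(3) = 1/6, f(4) = 1/3, f(5) = 1/6
Let p_n(j) = P(N_n = j), with p_0 = [1]. Condition on τ_1: p_n(0) = P(τ > n), and for j >= 1, p_n(j) = Σ_{k<=n} f(k)·p_{n−k}(j−1)
p_1 = [1]  (j = 0)
p_2 = [2/3, 1/3]  (j = 0..1)
p_3 = [1/2, 1/2]  (j = 0..1)
p_4 = [1/6, 13/18, 1/9]  (j = 0..2)
p_5 = [0, 7/9, 2/9]  (j = 0..2)
p_6 = [0, 19/36, 47/108, 1/27]  (j = 0..3)
E[N_6] = Σ j·p_6(j) = 163/108;  E[N_6²] = Σ j²·p_6(j) = 281/108
Var[N_6] = 281/108 − (163/108)² = 3779/11664

3779/11664


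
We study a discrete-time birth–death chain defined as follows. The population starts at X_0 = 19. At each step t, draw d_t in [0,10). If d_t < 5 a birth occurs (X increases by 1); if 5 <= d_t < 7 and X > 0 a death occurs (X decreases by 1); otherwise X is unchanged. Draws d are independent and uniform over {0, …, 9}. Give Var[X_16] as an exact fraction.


X can drop by at most 1 per step and X_0 = 19 > T = 16, so X_t >= 19 − t >= 3 > 0 for every t <= 16: the floor at 0 (the 'and X > 0' condition) never binds. Hence X_16 = X_0 + Σ_{t<16} Y_t with i.i.d. increments Y_t = y(d_t) ∈ {+1, −1, 0}.
Outcome values over d=0..9: [1, 1, 1, 1, 1, -1, -1, 0, 0, 0]
Σy = 3, Σy² = 7, M = 10
μ = 3/10 = 3/10,  σ² = 7/10 − (3/10)² = 61/100
Independent increments: Var[X_16] = 16·σ² = 16·(61/100) = 244/25

244/25


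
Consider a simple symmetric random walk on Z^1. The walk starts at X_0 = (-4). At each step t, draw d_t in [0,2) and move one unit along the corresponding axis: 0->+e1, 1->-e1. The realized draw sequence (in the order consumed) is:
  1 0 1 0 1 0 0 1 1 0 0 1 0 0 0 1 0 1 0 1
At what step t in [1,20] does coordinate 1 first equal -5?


1

t=0: X=(-4), d=1 → -e1, X_1=(-5)
t=1: X=(-5), d=0 → +e1, X_2=(-4)
t=2: X=(-4), d=1 → -e1, X_3=(-5)
t=3: X=(-5), d=0 → +e1, X_4=(-4)
t=4: X=(-4), d=1 → -e1, X_5=(-5)
t=5: X=(-5), d=0 → +e1, X_6=(-4)
t=6: X=(-4), d=0 → +e1, X_7=(-3)
t=7: X=(-3), d=1 → -e1, X_8=(-4)
t=8: X=(-4), d=1 → -e1, X_9=(-5)
t=9: X=(-5), d=0 → +e1, X_10=(-4)
t=10: X=(-4), d=0 → +e1, X_11=(-3)
t=11: X=(-3), d=1 → -e1, X_12=(-4)
t=12: X=(-4), d=0 → +e1, X_13=(-3)
t=13: X=(-3), d=0 → +e1, X_14=(-2)
t=14: X=(-2), d=0 → +e1, X_15=(-1)
t=15: X=(-1), d=1 → -e1, X_16=(-2)
t=16: X=(-2), d=0 → +e1, X_17=(-1)
t=17: X=(-1), d=1 → -e1, X_18=(-2)
t=18: X=(-2), d=0 → +e1, X_19=(-1)
t=19: X=(-1), d=1 → -e1, X_20=(-2)


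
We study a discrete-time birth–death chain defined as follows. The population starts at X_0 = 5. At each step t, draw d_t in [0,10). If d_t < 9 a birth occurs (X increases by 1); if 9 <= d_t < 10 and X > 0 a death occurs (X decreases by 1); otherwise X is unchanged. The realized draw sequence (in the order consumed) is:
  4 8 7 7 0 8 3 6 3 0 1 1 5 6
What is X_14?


19

t=0: X=5, d=4 → birth, X_1=6
t=1: X=6, d=8 → birth, X_2=7
t=2: X=7, d=7 → birth, X_3=8
t=3: X=8, d=7 → birth, X_4=9
t=4: X=9, d=0 → birth, X_5=10
t=5: X=10, d=8 → birth, X_6=11
t=6: X=11, d=3 → birth, X_7=12
t=7: X=12, d=6 → birth, X_8=13
t=8: X=13, d=3 → birth, X_9=14
t=9: X=14, d=0 → birth, X_10=15
t=10: X=15, d=1 → birth, X_11=16
t=11: X=16, d=1 → birth, X_12=17
t=12: X=17, d=5 → birth, X_13=18
t=13: X=18, d=6 → birth, X_14=19


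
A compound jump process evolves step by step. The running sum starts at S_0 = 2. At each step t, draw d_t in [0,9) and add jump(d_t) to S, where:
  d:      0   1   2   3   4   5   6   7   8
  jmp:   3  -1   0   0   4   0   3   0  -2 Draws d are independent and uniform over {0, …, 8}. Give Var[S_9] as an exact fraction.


302/9

Outcome values over d=0..8: [3, -1, 0, 0, 4, 0, 3, 0, -2]
Σy = 7, Σy² = 39, M = 9
μ = 7/9 = 7/9,  σ² = 39/9 − (7/9)² = 302/81
Independent increments: Var[S_9] = 9·σ² = 9·(302/81) = 302/9


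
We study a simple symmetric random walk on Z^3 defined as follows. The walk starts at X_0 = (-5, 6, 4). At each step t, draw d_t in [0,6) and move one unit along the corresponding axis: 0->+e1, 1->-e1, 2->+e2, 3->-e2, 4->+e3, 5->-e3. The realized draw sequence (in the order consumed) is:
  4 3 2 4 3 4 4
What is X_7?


(-5, 5, 8)

t=0: X=(-5, 6, 4), d=4 → +e3, X_1=(-5, 6, 5)
t=1: X=(-5, 6, 5), d=3 → -e2, X_2=(-5, 5, 5)
t=2: X=(-5, 5, 5), d=2 → +e2, X_3=(-5, 6, 5)
t=3: X=(-5, 6, 5), d=4 → +e3, X_4=(-5, 6, 6)
t=4: X=(-5, 6, 6), d=3 → -e2, X_5=(-5, 5, 6)
t=5: X=(-5, 5, 6), d=4 → +e3, X_6=(-5, 5, 7)
t=6: X=(-5, 5, 7), d=4 → +e3, X_7=(-5, 5, 8)


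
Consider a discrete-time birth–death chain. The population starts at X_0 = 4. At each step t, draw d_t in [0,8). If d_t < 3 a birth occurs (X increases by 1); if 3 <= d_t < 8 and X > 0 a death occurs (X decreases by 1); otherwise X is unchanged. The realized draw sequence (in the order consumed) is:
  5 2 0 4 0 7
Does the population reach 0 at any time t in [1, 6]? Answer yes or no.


no

t=0: X=4, d=5 → death, X_1=3
t=1: X=3, d=2 → birth, X_2=4
t=2: X=4, d=0 → birth, X_3=5
t=3: X=5, d=4 → death, X_4=4
t=4: X=4, d=0 → birth, X_5=5
t=5: X=5, d=7 → death, X_6=4


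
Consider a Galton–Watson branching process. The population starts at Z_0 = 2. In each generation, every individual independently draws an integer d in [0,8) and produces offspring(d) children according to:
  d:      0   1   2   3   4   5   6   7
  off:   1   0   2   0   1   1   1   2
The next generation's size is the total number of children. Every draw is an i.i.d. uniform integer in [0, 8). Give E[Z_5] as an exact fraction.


2

Outcome values over d=0..7: [1, 0, 2, 0, 1, 1, 1, 2]
Σy = 8, Σy² = 12, M = 8
μ = 8/8 = 1,  σ² = 12/8 − (1)² = 1/2
E[Z_0] = 2
E[Z_1] = 1·E[Z_0] = 2
E[Z_2] = 1·E[Z_1] = 2
E[Z_3] = 1·E[Z_2] = 2
E[Z_4] = 1·E[Z_3] = 2
E[Z_5] = 1·E[Z_4] = 2


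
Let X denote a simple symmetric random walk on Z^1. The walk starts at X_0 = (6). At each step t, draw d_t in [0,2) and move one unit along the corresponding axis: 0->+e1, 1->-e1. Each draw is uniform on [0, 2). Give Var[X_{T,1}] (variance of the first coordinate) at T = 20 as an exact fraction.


Outcome values over d=0..1: [1, -1]
Σy = 0, Σy² = 2, M = 2
μ = 0/2 = 0,  σ² = 2/2 − (0)² = 1
Independent increments: Var[X_20] = 20·σ² = 20·(1) = 20

20


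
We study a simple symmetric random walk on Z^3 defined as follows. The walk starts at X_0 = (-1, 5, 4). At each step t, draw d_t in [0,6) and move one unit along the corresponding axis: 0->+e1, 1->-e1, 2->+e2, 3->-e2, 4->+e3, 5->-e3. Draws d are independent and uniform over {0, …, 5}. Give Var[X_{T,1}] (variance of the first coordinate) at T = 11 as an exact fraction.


11/3

Outcome values over d=0..5: [1, -1, 0, 0, 0, 0]
Σy = 0, Σy² = 2, M = 6
μ = 0/6 = 0,  σ² = 2/6 − (0)² = 1/3
Independent increments: Var[X_11] = 11·σ² = 11·(1/3) = 11/3


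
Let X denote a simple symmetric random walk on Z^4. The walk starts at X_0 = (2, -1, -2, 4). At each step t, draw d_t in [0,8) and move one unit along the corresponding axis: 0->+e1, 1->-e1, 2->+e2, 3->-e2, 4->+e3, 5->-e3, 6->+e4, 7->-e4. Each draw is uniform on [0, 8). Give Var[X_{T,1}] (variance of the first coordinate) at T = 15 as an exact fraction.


Outcome values over d=0..7: [1, -1, 0, 0, 0, 0, 0, 0]
Σy = 0, Σy² = 2, M = 8
μ = 0/8 = 0,  σ² = 2/8 − (0)² = 1/4
Independent increments: Var[X_15] = 15·σ² = 15·(1/4) = 15/4

15/4


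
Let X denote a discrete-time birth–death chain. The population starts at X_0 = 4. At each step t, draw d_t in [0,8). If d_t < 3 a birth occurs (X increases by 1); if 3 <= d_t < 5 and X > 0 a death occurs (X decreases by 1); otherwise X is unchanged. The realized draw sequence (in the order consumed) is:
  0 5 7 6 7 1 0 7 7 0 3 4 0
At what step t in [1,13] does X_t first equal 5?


t=0: X=4, d=0 → birth, X_1=5
t=1: X=5, d=5 → hold, X_2=5
t=2: X=5, d=7 → hold, X_3=5
t=3: X=5, d=6 → hold, X_4=5
t=4: X=5, d=7 → hold, X_5=5
t=5: X=5, d=1 → birth, X_6=6
t=6: X=6, d=0 → birth, X_7=7
t=7: X=7, d=7 → hold, X_8=7
t=8: X=7, d=7 → hold, X_9=7
t=9: X=7, d=0 → birth, X_10=8
t=10: X=8, d=3 → death, X_11=7
t=11: X=7, d=4 → death, X_12=6
t=12: X=6, d=0 → birth, X_13=7

1


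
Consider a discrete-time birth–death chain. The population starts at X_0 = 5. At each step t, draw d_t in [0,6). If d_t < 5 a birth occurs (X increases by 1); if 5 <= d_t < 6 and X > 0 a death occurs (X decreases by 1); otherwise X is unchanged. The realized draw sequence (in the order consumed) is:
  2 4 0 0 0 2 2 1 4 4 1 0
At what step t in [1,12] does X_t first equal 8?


3

t=0: X=5, d=2 → birth, X_1=6
t=1: X=6, d=4 → birth, X_2=7
t=2: X=7, d=0 → birth, X_3=8
t=3: X=8, d=0 → birth, X_4=9
t=4: X=9, d=0 → birth, X_5=10
t=5: X=10, d=2 → birth, X_6=11
t=6: X=11, d=2 → birth, X_7=12
t=7: X=12, d=1 → birth, X_8=13
t=8: X=13, d=4 → birth, X_9=14
t=9: X=14, d=4 → birth, X_10=15
t=10: X=15, d=1 → birth, X_11=16
t=11: X=16, d=0 → birth, X_12=17


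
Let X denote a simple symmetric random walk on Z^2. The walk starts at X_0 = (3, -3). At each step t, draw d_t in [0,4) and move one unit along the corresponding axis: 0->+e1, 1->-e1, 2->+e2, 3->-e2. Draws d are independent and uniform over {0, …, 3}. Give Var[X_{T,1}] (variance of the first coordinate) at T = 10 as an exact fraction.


Outcome values over d=0..3: [1, -1, 0, 0]
Σy = 0, Σy² = 2, M = 4
μ = 0/4 = 0,  σ² = 2/4 − (0)² = 1/2
Independent increments: Var[X_10] = 10·σ² = 10·(1/2) = 5

5


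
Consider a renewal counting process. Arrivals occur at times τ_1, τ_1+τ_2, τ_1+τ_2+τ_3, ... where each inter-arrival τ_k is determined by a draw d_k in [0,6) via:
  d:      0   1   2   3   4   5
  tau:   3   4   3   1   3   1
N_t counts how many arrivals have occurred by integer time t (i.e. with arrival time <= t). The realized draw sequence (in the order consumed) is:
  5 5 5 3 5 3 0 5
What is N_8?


draw d_1=5: τ_1=1, arrival time A_1=1
draw d_2=5: τ_2=1, arrival time A_2=2
draw d_3=5: τ_3=1, arrival time A_3=3
draw d_4=3: τ_4=1, arrival time A_4=4
draw d_5=5: τ_5=1, arrival time A_5=5
draw d_6=3: τ_6=1, arrival time A_6=6
draw d_7=0: τ_7=3, arrival time A_7=9
draw d_8=5: τ_8=1, arrival time A_8=10
N_t over t=0..8: 0:0 1:1 2:2 3:3 4:4 5:5 6:6 7:6 8:6

6


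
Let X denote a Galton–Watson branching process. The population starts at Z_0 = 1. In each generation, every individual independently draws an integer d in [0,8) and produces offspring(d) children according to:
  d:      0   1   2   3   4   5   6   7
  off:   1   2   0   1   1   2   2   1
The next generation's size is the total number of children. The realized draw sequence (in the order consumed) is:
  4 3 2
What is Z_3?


gen 0: Z_0=1, draws=[4], offspring=[1], Z_1=1
gen 1: Z_1=1, draws=[3], offspring=[1], Z_2=1
gen 2: Z_2=1, draws=[2], offspring=[0], Z_3=0

0


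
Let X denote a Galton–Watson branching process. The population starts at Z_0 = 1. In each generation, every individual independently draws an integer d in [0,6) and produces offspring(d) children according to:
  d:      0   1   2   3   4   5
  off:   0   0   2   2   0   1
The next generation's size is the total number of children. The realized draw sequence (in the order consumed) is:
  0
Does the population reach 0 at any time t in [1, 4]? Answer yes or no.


gen 0: Z_0=1, draws=[0], offspring=[0], Z_1=0
gen 1: Z_1=0, draws=[], offspring=[], Z_2=0
gen 2: Z_2=0, draws=[], offspring=[], Z_3=0
gen 3: Z_3=0, draws=[], offspring=[], Z_4=0

yes


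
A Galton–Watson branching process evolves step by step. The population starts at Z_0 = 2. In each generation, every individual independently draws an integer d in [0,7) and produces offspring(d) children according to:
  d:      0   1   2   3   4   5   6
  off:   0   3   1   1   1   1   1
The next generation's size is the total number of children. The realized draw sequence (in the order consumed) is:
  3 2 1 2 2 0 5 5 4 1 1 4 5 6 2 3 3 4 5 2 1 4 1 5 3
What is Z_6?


11

gen 0: Z_0=2, draws=[3, 2], offspring=[1, 1], Z_1=2
gen 1: Z_1=2, draws=[1, 2], offspring=[3, 1], Z_2=4
gen 2: Z_2=4, draws=[2, 0, 5, 5], offspring=[1, 0, 1, 1], Z_3=3
gen 3: Z_3=3, draws=[4, 1, 1], offspring=[1, 3, 3], Z_4=7
gen 4: Z_4=7, draws=[4, 5, 6, 2, 3, 3, 4], offspring=[1, 1, 1, 1, 1, 1, 1], Z_5=7
gen 5: Z_5=7, draws=[5, 2, 1, 4, 1, 5, 3], offspring=[1, 1, 3, 1, 3, 1, 1], Z_6=11


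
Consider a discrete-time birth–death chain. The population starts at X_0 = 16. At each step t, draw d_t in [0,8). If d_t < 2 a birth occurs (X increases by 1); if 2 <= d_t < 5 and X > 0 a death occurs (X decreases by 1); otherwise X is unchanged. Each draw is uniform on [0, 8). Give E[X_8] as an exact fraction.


X can drop by at most 1 per step and X_0 = 16 > T = 8, so X_t >= 16 − t >= 8 > 0 for every t <= 8: the floor at 0 (the 'and X > 0' condition) never binds. Hence X_8 = X_0 + Σ_{t<8} Y_t with i.i.d. increments Y_t = y(d_t) ∈ {+1, −1, 0}.
Outcome values over d=0..7: [1, 1, -1, -1, -1, 0, 0, 0]
Σy = -1, Σy² = 5, M = 8
μ = -1/8 = -1/8,  σ² = 5/8 − (-1/8)² = 39/64
E[X_8] = 16 + 8·(-1/8) = 15

15


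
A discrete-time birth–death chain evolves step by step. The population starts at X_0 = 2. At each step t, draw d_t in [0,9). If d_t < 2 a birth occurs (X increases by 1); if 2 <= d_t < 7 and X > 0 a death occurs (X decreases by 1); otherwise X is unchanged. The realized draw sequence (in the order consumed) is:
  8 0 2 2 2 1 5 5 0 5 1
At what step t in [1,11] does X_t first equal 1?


4

t=0: X=2, d=8 → hold, X_1=2
t=1: X=2, d=0 → birth, X_2=3
t=2: X=3, d=2 → death, X_3=2
t=3: X=2, d=2 → death, X_4=1
t=4: X=1, d=2 → death, X_5=0
t=5: X=0, d=1 → birth, X_6=1
t=6: X=1, d=5 → death, X_7=0
t=7: X=0, d=5 → hold, X_8=0
t=8: X=0, d=0 → birth, X_9=1
t=9: X=1, d=5 → death, X_10=0
t=10: X=0, d=1 → birth, X_11=1


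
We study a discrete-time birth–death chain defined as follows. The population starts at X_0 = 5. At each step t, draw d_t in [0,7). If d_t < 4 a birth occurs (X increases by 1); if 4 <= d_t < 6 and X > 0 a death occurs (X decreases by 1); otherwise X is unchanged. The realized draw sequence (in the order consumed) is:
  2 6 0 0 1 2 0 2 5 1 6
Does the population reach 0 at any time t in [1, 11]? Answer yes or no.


no

t=0: X=5, d=2 → birth, X_1=6
t=1: X=6, d=6 → hold, X_2=6
t=2: X=6, d=0 → birth, X_3=7
t=3: X=7, d=0 → birth, X_4=8
t=4: X=8, d=1 → birth, X_5=9
t=5: X=9, d=2 → birth, X_6=10
t=6: X=10, d=0 → birth, X_7=11
t=7: X=11, d=2 → birth, X_8=12
t=8: X=12, d=5 → death, X_9=11
t=9: X=11, d=1 → birth, X_10=12
t=10: X=12, d=6 → hold, X_11=12


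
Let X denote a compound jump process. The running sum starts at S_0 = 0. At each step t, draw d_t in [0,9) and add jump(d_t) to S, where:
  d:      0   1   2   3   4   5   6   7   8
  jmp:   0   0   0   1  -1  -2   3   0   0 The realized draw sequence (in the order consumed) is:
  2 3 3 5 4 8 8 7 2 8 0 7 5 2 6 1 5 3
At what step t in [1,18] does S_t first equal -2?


17

t=0: S=0, d=2, jump=0, S_1=0
t=1: S=0, d=3, jump=1, S_2=1
t=2: S=1, d=3, jump=1, S_3=2
t=3: S=2, d=5, jump=-2, S_4=0
t=4: S=0, d=4, jump=-1, S_5=-1
t=5: S=-1, d=8, jump=0, S_6=-1
t=6: S=-1, d=8, jump=0, S_7=-1
t=7: S=-1, d=7, jump=0, S_8=-1
t=8: S=-1, d=2, jump=0, S_9=-1
t=9: S=-1, d=8, jump=0, S_10=-1
t=10: S=-1, d=0, jump=0, S_11=-1
t=11: S=-1, d=7, jump=0, S_12=-1
t=12: S=-1, d=5, jump=-2, S_13=-3
t=13: S=-3, d=2, jump=0, S_14=-3
t=14: S=-3, d=6, jump=3, S_15=0
t=15: S=0, d=1, jump=0, S_16=0
t=16: S=0, d=5, jump=-2, S_17=-2
t=17: S=-2, d=3, jump=1, S_18=-1


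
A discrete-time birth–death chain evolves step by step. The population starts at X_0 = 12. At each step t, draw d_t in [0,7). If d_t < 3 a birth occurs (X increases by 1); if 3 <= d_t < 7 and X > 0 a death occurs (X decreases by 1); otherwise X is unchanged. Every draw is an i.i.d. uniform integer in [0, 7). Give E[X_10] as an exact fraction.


X can drop by at most 1 per step and X_0 = 12 > T = 10, so X_t >= 12 − t >= 2 > 0 for every t <= 10: the floor at 0 (the 'and X > 0' condition) never binds. Hence X_10 = X_0 + Σ_{t<10} Y_t with i.i.d. increments Y_t = y(d_t) ∈ {+1, −1, 0}.
Outcome values over d=0..6: [1, 1, 1, -1, -1, -1, -1]
Σy = -1, Σy² = 7, M = 7
μ = -1/7 = -1/7,  σ² = 7/7 − (-1/7)² = 48/49
E[X_10] = 12 + 10·(-1/7) = 74/7

74/7


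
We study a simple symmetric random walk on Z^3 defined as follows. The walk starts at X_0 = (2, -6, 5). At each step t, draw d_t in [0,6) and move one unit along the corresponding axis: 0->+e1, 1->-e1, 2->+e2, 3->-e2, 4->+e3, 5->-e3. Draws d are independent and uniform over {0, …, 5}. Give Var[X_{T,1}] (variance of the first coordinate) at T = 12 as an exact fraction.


Outcome values over d=0..5: [1, -1, 0, 0, 0, 0]
Σy = 0, Σy² = 2, M = 6
μ = 0/6 = 0,  σ² = 2/6 − (0)² = 1/3
Independent increments: Var[X_12] = 12·σ² = 12·(1/3) = 4

4


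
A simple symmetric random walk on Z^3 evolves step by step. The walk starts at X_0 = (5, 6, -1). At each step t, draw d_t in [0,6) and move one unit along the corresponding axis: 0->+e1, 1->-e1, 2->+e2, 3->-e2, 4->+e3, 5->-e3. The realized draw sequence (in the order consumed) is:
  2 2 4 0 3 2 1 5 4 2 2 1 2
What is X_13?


t=0: X=(5, 6, -1), d=2 → +e2, X_1=(5, 7, -1)
t=1: X=(5, 7, -1), d=2 → +e2, X_2=(5, 8, -1)
t=2: X=(5, 8, -1), d=4 → +e3, X_3=(5, 8, 0)
t=3: X=(5, 8, 0), d=0 → +e1, X_4=(6, 8, 0)
t=4: X=(6, 8, 0), d=3 → -e2, X_5=(6, 7, 0)
t=5: X=(6, 7, 0), d=2 → +e2, X_6=(6, 8, 0)
t=6: X=(6, 8, 0), d=1 → -e1, X_7=(5, 8, 0)
t=7: X=(5, 8, 0), d=5 → -e3, X_8=(5, 8, -1)
t=8: X=(5, 8, -1), d=4 → +e3, X_9=(5, 8, 0)
t=9: X=(5, 8, 0), d=2 → +e2, X_10=(5, 9, 0)
t=10: X=(5, 9, 0), d=2 → +e2, X_11=(5, 10, 0)
t=11: X=(5, 10, 0), d=1 → -e1, X_12=(4, 10, 0)
t=12: X=(4, 10, 0), d=2 → +e2, X_13=(4, 11, 0)

(4, 11, 0)


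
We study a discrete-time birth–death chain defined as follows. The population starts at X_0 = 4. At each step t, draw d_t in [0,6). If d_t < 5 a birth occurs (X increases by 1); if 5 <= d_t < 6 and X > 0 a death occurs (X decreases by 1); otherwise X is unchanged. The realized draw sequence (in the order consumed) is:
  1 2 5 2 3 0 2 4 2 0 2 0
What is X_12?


14

t=0: X=4, d=1 → birth, X_1=5
t=1: X=5, d=2 → birth, X_2=6
t=2: X=6, d=5 → death, X_3=5
t=3: X=5, d=2 → birth, X_4=6
t=4: X=6, d=3 → birth, X_5=7
t=5: X=7, d=0 → birth, X_6=8
t=6: X=8, d=2 → birth, X_7=9
t=7: X=9, d=4 → birth, X_8=10
t=8: X=10, d=2 → birth, X_9=11
t=9: X=11, d=0 → birth, X_10=12
t=10: X=12, d=2 → birth, X_11=13
t=11: X=13, d=0 → birth, X_12=14


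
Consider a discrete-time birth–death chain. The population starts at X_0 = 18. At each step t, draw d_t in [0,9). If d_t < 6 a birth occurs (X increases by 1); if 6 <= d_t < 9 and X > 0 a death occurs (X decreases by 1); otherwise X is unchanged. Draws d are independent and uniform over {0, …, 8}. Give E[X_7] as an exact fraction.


61/3

X can drop by at most 1 per step and X_0 = 18 > T = 7, so X_t >= 18 − t >= 11 > 0 for every t <= 7: the floor at 0 (the 'and X > 0' condition) never binds. Hence X_7 = X_0 + Σ_{t<7} Y_t with i.i.d. increments Y_t = y(d_t) ∈ {+1, −1, 0}.
Outcome values over d=0..8: [1, 1, 1, 1, 1, 1, -1, -1, -1]
Σy = 3, Σy² = 9, M = 9
μ = 3/9 = 1/3,  σ² = 9/9 − (1/3)² = 8/9
E[X_7] = 18 + 7·(1/3) = 61/3


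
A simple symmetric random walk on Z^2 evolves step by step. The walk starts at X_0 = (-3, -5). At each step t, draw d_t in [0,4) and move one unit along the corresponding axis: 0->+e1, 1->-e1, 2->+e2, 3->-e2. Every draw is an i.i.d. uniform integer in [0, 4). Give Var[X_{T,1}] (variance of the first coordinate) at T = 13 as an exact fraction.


13/2

Outcome values over d=0..3: [1, -1, 0, 0]
Σy = 0, Σy² = 2, M = 4
μ = 0/4 = 0,  σ² = 2/4 − (0)² = 1/2
Independent increments: Var[X_13] = 13·σ² = 13·(1/2) = 13/2


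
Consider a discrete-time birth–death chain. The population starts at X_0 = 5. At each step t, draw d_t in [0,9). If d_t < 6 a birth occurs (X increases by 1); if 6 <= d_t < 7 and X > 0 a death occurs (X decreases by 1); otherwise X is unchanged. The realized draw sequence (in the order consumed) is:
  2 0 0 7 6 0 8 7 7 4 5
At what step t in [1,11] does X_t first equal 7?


2

t=0: X=5, d=2 → birth, X_1=6
t=1: X=6, d=0 → birth, X_2=7
t=2: X=7, d=0 → birth, X_3=8
t=3: X=8, d=7 → hold, X_4=8
t=4: X=8, d=6 → death, X_5=7
t=5: X=7, d=0 → birth, X_6=8
t=6: X=8, d=8 → hold, X_7=8
t=7: X=8, d=7 → hold, X_8=8
t=8: X=8, d=7 → hold, X_9=8
t=9: X=8, d=4 → birth, X_10=9
t=10: X=9, d=5 → birth, X_11=10


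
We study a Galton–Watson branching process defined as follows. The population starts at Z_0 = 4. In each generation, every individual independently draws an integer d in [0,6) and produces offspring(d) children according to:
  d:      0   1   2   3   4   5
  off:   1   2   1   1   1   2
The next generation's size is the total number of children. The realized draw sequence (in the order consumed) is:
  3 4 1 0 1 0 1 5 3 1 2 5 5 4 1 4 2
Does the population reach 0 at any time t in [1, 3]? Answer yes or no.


no

gen 0: Z_0=4, draws=[3, 4, 1, 0], offspring=[1, 1, 2, 1], Z_1=5
gen 1: Z_1=5, draws=[1, 0, 1, 5, 3], offspring=[2, 1, 2, 2, 1], Z_2=8
gen 2: Z_2=8, draws=[1, 2, 5, 5, 4, 1, 4, 2], offspring=[2, 1, 2, 2, 1, 2, 1, 1], Z_3=12


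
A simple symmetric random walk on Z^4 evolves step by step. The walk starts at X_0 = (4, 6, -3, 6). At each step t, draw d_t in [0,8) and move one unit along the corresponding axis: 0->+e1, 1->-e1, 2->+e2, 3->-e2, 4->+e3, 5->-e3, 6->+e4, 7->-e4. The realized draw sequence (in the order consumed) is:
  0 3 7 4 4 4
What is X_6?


t=0: X=(4, 6, -3, 6), d=0 → +e1, X_1=(5, 6, -3, 6)
t=1: X=(5, 6, -3, 6), d=3 → -e2, X_2=(5, 5, -3, 6)
t=2: X=(5, 5, -3, 6), d=7 → -e4, X_3=(5, 5, -3, 5)
t=3: X=(5, 5, -3, 5), d=4 → +e3, X_4=(5, 5, -2, 5)
t=4: X=(5, 5, -2, 5), d=4 → +e3, X_5=(5, 5, -1, 5)
t=5: X=(5, 5, -1, 5), d=4 → +e3, X_6=(5, 5, 0, 5)

(5, 5, 0, 5)


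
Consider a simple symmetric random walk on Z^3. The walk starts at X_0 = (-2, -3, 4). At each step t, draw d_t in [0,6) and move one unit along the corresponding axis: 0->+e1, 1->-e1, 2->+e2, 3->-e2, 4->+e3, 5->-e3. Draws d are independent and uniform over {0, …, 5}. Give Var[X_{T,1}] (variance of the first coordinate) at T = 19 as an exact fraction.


19/3

Outcome values over d=0..5: [1, -1, 0, 0, 0, 0]
Σy = 0, Σy² = 2, M = 6
μ = 0/6 = 0,  σ² = 2/6 − (0)² = 1/3
Independent increments: Var[X_19] = 19·σ² = 19·(1/3) = 19/3


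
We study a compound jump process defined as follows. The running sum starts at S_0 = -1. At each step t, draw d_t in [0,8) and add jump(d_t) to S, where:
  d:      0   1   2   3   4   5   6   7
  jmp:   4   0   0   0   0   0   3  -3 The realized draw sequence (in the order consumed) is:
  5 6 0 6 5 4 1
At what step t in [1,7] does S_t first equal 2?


t=0: S=-1, d=5, jump=0, S_1=-1
t=1: S=-1, d=6, jump=3, S_2=2
t=2: S=2, d=0, jump=4, S_3=6
t=3: S=6, d=6, jump=3, S_4=9
t=4: S=9, d=5, jump=0, S_5=9
t=5: S=9, d=4, jump=0, S_6=9
t=6: S=9, d=1, jump=0, S_7=9

2


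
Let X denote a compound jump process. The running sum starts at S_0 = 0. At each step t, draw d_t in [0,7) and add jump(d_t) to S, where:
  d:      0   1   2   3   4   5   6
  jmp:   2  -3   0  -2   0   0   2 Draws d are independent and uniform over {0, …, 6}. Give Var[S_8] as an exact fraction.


1168/49

Outcome values over d=0..6: [2, -3, 0, -2, 0, 0, 2]
Σy = -1, Σy² = 21, M = 7
μ = -1/7 = -1/7,  σ² = 21/7 − (-1/7)² = 146/49
Independent increments: Var[S_8] = 8·σ² = 8·(146/49) = 1168/49


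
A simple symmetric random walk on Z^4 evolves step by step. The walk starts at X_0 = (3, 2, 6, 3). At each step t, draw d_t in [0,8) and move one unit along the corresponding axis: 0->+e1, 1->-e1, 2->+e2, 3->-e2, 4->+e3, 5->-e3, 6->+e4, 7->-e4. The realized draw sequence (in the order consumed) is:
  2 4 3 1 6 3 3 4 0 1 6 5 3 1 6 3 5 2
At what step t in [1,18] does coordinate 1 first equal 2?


4

t=0: X=(3, 2, 6, 3), d=2 → +e2, X_1=(3, 3, 6, 3)
t=1: X=(3, 3, 6, 3), d=4 → +e3, X_2=(3, 3, 7, 3)
t=2: X=(3, 3, 7, 3), d=3 → -e2, X_3=(3, 2, 7, 3)
t=3: X=(3, 2, 7, 3), d=1 → -e1, X_4=(2, 2, 7, 3)
t=4: X=(2, 2, 7, 3), d=6 → +e4, X_5=(2, 2, 7, 4)
t=5: X=(2, 2, 7, 4), d=3 → -e2, X_6=(2, 1, 7, 4)
t=6: X=(2, 1, 7, 4), d=3 → -e2, X_7=(2, 0, 7, 4)
t=7: X=(2, 0, 7, 4), d=4 → +e3, X_8=(2, 0, 8, 4)
t=8: X=(2, 0, 8, 4), d=0 → +e1, X_9=(3, 0, 8, 4)
t=9: X=(3, 0, 8, 4), d=1 → -e1, X_10=(2, 0, 8, 4)
t=10: X=(2, 0, 8, 4), d=6 → +e4, X_11=(2, 0, 8, 5)
t=11: X=(2, 0, 8, 5), d=5 → -e3, X_12=(2, 0, 7, 5)
t=12: X=(2, 0, 7, 5), d=3 → -e2, X_13=(2, -1, 7, 5)
t=13: X=(2, -1, 7, 5), d=1 → -e1, X_14=(1, -1, 7, 5)
t=14: X=(1, -1, 7, 5), d=6 → +e4, X_15=(1, -1, 7, 6)
t=15: X=(1, -1, 7, 6), d=3 → -e2, X_16=(1, -2, 7, 6)
t=16: X=(1, -2, 7, 6), d=5 → -e3, X_17=(1, -2, 6, 6)
t=17: X=(1, -2, 6, 6), d=2 → +e2, X_18=(1, -1, 6, 6)


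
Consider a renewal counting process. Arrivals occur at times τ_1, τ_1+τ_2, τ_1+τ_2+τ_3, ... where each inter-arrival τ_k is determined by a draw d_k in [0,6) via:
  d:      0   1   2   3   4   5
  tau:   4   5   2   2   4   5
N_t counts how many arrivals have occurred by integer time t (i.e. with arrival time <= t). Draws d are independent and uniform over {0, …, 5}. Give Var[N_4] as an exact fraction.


Inter-arrival values over d=0..5: [4, 5, 2, 2, 4, 5]
Each d has probability 1/6, so the pmf of τ is: f(2) = 1/3, f(4) = 1/3, f(5) = 1/3
Let p_n(j) = P(N_n = j), with p_0 = [1]. Condition on τ_1: p_n(0) = P(τ > n), and for j >= 1, p_n(j) = Σ_{k<=n} f(k)·p_{n−k}(j−1)
p_1 = [1]  (j = 0)
p_2 = [2/3, 1/3]  (j = 0..1)
p_3 = [2/3, 1/3]  (j = 0..1)
p_4 = [1/3, 5/9, 1/9]  (j = 0..2)
E[N_4] = Σ j·p_4(j) = 7/9;  E[N_4²] = Σ j²·p_4(j) = 1
Var[N_4] = 1 − (7/9)² = 32/81

32/81


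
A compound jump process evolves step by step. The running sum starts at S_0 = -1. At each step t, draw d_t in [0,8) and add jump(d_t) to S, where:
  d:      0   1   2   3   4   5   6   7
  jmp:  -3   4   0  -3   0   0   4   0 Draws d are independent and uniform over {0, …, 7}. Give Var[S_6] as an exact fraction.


Outcome values over d=0..7: [-3, 4, 0, -3, 0, 0, 4, 0]
Σy = 2, Σy² = 50, M = 8
μ = 2/8 = 1/4,  σ² = 50/8 − (1/4)² = 99/16
Independent increments: Var[S_6] = 6·σ² = 6·(99/16) = 297/8

297/8


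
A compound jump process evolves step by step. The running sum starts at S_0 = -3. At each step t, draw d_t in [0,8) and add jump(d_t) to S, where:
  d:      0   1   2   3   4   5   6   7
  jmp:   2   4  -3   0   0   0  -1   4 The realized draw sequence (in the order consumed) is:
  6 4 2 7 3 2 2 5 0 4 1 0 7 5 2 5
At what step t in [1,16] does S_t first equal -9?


t=0: S=-3, d=6, jump=-1, S_1=-4
t=1: S=-4, d=4, jump=0, S_2=-4
t=2: S=-4, d=2, jump=-3, S_3=-7
t=3: S=-7, d=7, jump=4, S_4=-3
t=4: S=-3, d=3, jump=0, S_5=-3
t=5: S=-3, d=2, jump=-3, S_6=-6
t=6: S=-6, d=2, jump=-3, S_7=-9
t=7: S=-9, d=5, jump=0, S_8=-9
t=8: S=-9, d=0, jump=2, S_9=-7
t=9: S=-7, d=4, jump=0, S_10=-7
t=10: S=-7, d=1, jump=4, S_11=-3
t=11: S=-3, d=0, jump=2, S_12=-1
t=12: S=-1, d=7, jump=4, S_13=3
t=13: S=3, d=5, jump=0, S_14=3
t=14: S=3, d=2, jump=-3, S_15=0
t=15: S=0, d=5, jump=0, S_16=0

7


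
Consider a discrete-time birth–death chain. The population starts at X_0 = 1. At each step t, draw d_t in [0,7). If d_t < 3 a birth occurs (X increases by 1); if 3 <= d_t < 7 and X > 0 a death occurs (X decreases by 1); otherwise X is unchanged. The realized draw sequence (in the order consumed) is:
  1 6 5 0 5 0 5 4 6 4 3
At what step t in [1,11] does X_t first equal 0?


t=0: X=1, d=1 → birth, X_1=2
t=1: X=2, d=6 → death, X_2=1
t=2: X=1, d=5 → death, X_3=0
t=3: X=0, d=0 → birth, X_4=1
t=4: X=1, d=5 → death, X_5=0
t=5: X=0, d=0 → birth, X_6=1
t=6: X=1, d=5 → death, X_7=0
t=7: X=0, d=4 → hold, X_8=0
t=8: X=0, d=6 → hold, X_9=0
t=9: X=0, d=4 → hold, X_10=0
t=10: X=0, d=3 → hold, X_11=0

3


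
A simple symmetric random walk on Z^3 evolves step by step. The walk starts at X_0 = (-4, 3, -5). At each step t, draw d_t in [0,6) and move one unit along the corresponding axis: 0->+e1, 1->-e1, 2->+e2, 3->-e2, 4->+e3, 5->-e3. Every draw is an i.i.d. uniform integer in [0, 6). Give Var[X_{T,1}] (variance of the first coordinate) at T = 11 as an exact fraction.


11/3

Outcome values over d=0..5: [1, -1, 0, 0, 0, 0]
Σy = 0, Σy² = 2, M = 6
μ = 0/6 = 0,  σ² = 2/6 − (0)² = 1/3
Independent increments: Var[X_11] = 11·σ² = 11·(1/3) = 11/3


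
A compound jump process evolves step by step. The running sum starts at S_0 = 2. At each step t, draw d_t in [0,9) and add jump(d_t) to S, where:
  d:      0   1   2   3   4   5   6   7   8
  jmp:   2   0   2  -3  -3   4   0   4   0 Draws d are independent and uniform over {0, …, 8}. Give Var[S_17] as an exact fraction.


102

Outcome values over d=0..8: [2, 0, 2, -3, -3, 4, 0, 4, 0]
Σy = 6, Σy² = 58, M = 9
μ = 6/9 = 2/3,  σ² = 58/9 − (2/3)² = 6
Independent increments: Var[S_17] = 17·σ² = 17·(6) = 102


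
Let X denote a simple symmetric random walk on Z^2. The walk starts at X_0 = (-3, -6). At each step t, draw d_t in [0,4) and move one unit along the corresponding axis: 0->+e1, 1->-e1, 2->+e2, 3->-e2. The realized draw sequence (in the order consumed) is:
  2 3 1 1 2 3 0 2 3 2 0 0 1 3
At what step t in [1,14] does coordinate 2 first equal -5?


1

t=0: X=(-3, -6), d=2 → +e2, X_1=(-3, -5)
t=1: X=(-3, -5), d=3 → -e2, X_2=(-3, -6)
t=2: X=(-3, -6), d=1 → -e1, X_3=(-4, -6)
t=3: X=(-4, -6), d=1 → -e1, X_4=(-5, -6)
t=4: X=(-5, -6), d=2 → +e2, X_5=(-5, -5)
t=5: X=(-5, -5), d=3 → -e2, X_6=(-5, -6)
t=6: X=(-5, -6), d=0 → +e1, X_7=(-4, -6)
t=7: X=(-4, -6), d=2 → +e2, X_8=(-4, -5)
t=8: X=(-4, -5), d=3 → -e2, X_9=(-4, -6)
t=9: X=(-4, -6), d=2 → +e2, X_10=(-4, -5)
t=10: X=(-4, -5), d=0 → +e1, X_11=(-3, -5)
t=11: X=(-3, -5), d=0 → +e1, X_12=(-2, -5)
t=12: X=(-2, -5), d=1 → -e1, X_13=(-3, -5)
t=13: X=(-3, -5), d=3 → -e2, X_14=(-3, -6)


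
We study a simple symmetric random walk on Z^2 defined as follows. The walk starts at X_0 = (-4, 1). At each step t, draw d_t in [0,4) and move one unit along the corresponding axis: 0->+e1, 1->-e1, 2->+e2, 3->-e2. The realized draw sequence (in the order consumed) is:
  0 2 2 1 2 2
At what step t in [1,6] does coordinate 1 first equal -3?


t=0: X=(-4, 1), d=0 → +e1, X_1=(-3, 1)
t=1: X=(-3, 1), d=2 → +e2, X_2=(-3, 2)
t=2: X=(-3, 2), d=2 → +e2, X_3=(-3, 3)
t=3: X=(-3, 3), d=1 → -e1, X_4=(-4, 3)
t=4: X=(-4, 3), d=2 → +e2, X_5=(-4, 4)
t=5: X=(-4, 4), d=2 → +e2, X_6=(-4, 5)

1


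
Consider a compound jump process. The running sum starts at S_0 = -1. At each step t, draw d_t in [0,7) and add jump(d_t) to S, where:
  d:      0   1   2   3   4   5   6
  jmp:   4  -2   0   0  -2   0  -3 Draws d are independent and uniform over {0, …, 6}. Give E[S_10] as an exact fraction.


Outcome values over d=0..6: [4, -2, 0, 0, -2, 0, -3]
Σy = -3, Σy² = 33, M = 7
μ = -3/7 = -3/7,  σ² = 33/7 − (-3/7)² = 222/49
E[S_10] = -1 + 10·(-3/7) = -37/7

-37/7


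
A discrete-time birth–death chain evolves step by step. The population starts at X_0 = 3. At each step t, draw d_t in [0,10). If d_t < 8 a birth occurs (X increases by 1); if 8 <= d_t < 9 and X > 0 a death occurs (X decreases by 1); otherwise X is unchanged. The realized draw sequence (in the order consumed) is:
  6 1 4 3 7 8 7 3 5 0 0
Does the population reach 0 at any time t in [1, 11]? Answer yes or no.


no

t=0: X=3, d=6 → birth, X_1=4
t=1: X=4, d=1 → birth, X_2=5
t=2: X=5, d=4 → birth, X_3=6
t=3: X=6, d=3 → birth, X_4=7
t=4: X=7, d=7 → birth, X_5=8
t=5: X=8, d=8 → death, X_6=7
t=6: X=7, d=7 → birth, X_7=8
t=7: X=8, d=3 → birth, X_8=9
t=8: X=9, d=5 → birth, X_9=10
t=9: X=10, d=0 → birth, X_10=11
t=10: X=11, d=0 → birth, X_11=12


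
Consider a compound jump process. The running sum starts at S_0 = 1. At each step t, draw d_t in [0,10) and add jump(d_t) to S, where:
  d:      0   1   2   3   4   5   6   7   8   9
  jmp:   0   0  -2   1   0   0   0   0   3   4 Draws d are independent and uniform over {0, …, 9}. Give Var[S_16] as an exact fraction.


Outcome values over d=0..9: [0, 0, -2, 1, 0, 0, 0, 0, 3, 4]
Σy = 6, Σy² = 30, M = 10
μ = 6/10 = 3/5,  σ² = 30/10 − (3/5)² = 66/25
Independent increments: Var[S_16] = 16·σ² = 16·(66/25) = 1056/25

1056/25


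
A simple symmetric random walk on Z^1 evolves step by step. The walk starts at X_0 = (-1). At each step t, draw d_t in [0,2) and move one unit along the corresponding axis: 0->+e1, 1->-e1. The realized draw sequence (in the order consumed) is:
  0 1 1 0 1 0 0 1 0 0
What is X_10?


(1)

t=0: X=(-1), d=0 → +e1, X_1=(0)
t=1: X=(0), d=1 → -e1, X_2=(-1)
t=2: X=(-1), d=1 → -e1, X_3=(-2)
t=3: X=(-2), d=0 → +e1, X_4=(-1)
t=4: X=(-1), d=1 → -e1, X_5=(-2)
t=5: X=(-2), d=0 → +e1, X_6=(-1)
t=6: X=(-1), d=0 → +e1, X_7=(0)
t=7: X=(0), d=1 → -e1, X_8=(-1)
t=8: X=(-1), d=0 → +e1, X_9=(0)
t=9: X=(0), d=0 → +e1, X_10=(1)


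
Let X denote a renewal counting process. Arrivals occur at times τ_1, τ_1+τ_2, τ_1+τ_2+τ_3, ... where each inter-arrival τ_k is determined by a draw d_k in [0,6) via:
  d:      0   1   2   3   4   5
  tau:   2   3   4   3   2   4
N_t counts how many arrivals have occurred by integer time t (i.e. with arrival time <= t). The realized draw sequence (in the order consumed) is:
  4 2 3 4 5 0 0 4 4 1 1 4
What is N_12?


4

draw d_1=4: τ_1=2, arrival time A_1=2
draw d_2=2: τ_2=4, arrival time A_2=6
draw d_3=3: τ_3=3, arrival time A_3=9
draw d_4=4: τ_4=2, arrival time A_4=11
draw d_5=5: τ_5=4, arrival time A_5=15
draw d_6=0: τ_6=2, arrival time A_6=17
draw d_7=0: τ_7=2, arrival time A_7=19
draw d_8=4: τ_8=2, arrival time A_8=21
draw d_9=4: τ_9=2, arrival time A_9=23
draw d_10=1: τ_10=3, arrival time A_10=26
draw d_11=1: τ_11=3, arrival time A_11=29
draw d_12=4: τ_12=2, arrival time A_12=31
N_t over t=0..12: 0:0 1:0 2:1 3:1 4:1 5:1 6:2 7:2 8:2 9:3 10:3 11:4 12:4


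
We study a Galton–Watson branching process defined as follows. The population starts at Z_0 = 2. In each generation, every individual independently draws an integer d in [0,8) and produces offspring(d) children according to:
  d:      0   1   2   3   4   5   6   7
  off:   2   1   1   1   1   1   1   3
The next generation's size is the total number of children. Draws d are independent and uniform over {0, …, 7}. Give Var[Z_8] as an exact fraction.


Outcome values over d=0..7: [2, 1, 1, 1, 1, 1, 1, 3]
Σy = 11, Σy² = 19, M = 8
μ = 11/8 = 11/8,  σ² = 19/8 − (11/8)² = 31/64
V_0 = 0, E_0 = 2
V_1 = 31/64·E_0 + (11/8)²·V_0 = 31/32;  E_1 = 11/4
V_2 = 31/64·E_1 + (11/8)²·V_1 = 6479/2048;  E_2 = 121/32
V_3 = 31/64·E_2 + (11/8)²·V_2 = 1024023/131072;  E_3 = 1331/256
V_4 = 31/64·E_3 + (11/8)²·V_3 = 145032415/8388608;  E_4 = 14641/2048
V_5 = 31/64·E_4 + (11/8)²·V_4 = 19407977831/536870912;  E_5 = 161051/16384
V_6 = 31/64·E_5 + (11/8)²·V_5 = 2511962211759/34359738368;  E_6 = 1771561/131072
V_7 = 31/64·E_6 + (11/8)²·V_6 = 318343954313143/2199023255552;  E_7 = 19487171/1048576
V_8 = 31/64·E_7 + (11/8)²·V_7 = 39786512820637055/140737488355328;  E_8 = 214358881/8388608

39786512820637055/140737488355328


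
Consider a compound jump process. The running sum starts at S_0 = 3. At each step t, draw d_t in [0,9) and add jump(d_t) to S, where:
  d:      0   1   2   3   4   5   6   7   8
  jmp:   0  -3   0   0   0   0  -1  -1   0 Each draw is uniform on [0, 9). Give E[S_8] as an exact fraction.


Outcome values over d=0..8: [0, -3, 0, 0, 0, 0, -1, -1, 0]
Σy = -5, Σy² = 11, M = 9
μ = -5/9 = -5/9,  σ² = 11/9 − (-5/9)² = 74/81
E[S_8] = 3 + 8·(-5/9) = -13/9

-13/9


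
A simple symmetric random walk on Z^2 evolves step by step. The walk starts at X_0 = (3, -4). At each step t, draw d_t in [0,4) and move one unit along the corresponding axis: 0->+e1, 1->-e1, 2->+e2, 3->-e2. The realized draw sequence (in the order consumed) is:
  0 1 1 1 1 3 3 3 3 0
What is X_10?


t=0: X=(3, -4), d=0 → +e1, X_1=(4, -4)
t=1: X=(4, -4), d=1 → -e1, X_2=(3, -4)
t=2: X=(3, -4), d=1 → -e1, X_3=(2, -4)
t=3: X=(2, -4), d=1 → -e1, X_4=(1, -4)
t=4: X=(1, -4), d=1 → -e1, X_5=(0, -4)
t=5: X=(0, -4), d=3 → -e2, X_6=(0, -5)
t=6: X=(0, -5), d=3 → -e2, X_7=(0, -6)
t=7: X=(0, -6), d=3 → -e2, X_8=(0, -7)
t=8: X=(0, -7), d=3 → -e2, X_9=(0, -8)
t=9: X=(0, -8), d=0 → +e1, X_10=(1, -8)

(1, -8)


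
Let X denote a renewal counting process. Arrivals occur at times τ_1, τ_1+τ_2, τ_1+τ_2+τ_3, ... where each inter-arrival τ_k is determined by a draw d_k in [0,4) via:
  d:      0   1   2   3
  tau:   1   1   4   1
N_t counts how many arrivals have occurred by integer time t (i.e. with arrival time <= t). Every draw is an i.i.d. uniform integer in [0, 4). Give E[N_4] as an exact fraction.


Inter-arrival values over d=0..3: [1, 1, 4, 1]
Each d has probability 1/4, so the pmf of τ is: f(1) = 3/4, f(4) = 1/4
Renewal equation for m(n) = E[N_n]: condition on τ_1 = k (if k <= n, one arrival plus a fresh copy on the remaining n−k steps): m(n) = F(n) + Σ_{k<=n} f(k)·m(n−k), where F(n) = P(τ <= n) and m(0) = 0
m(1) = F(1) = 3/4
m(2) = F(2) + f(1)·m(1) = 3/4 + 3/4·3/4 = 21/16
m(3) = F(3) + f(1)·m(2) = 3/4 + 3/4·21/16 = 111/64
m(4) = F(4) + f(1)·m(3) = 1 + 3/4·111/64 = 589/256
E[N_4] = m(4) = 589/256

589/256


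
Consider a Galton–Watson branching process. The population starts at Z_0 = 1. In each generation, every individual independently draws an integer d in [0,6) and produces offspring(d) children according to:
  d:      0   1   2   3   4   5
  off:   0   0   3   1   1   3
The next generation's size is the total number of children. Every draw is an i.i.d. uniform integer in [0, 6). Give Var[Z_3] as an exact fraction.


Outcome values over d=0..5: [0, 0, 3, 1, 1, 3]
Σy = 8, Σy² = 20, M = 6
μ = 8/6 = 4/3,  σ² = 20/6 − (4/3)² = 14/9
V_0 = 0, E_0 = 1
V_1 = 14/9·E_0 + (4/3)²·V_0 = 14/9;  E_1 = 4/3
V_2 = 14/9·E_1 + (4/3)²·V_1 = 392/81;  E_2 = 16/9
V_3 = 14/9·E_2 + (4/3)²·V_2 = 8288/729;  E_3 = 64/27

8288/729


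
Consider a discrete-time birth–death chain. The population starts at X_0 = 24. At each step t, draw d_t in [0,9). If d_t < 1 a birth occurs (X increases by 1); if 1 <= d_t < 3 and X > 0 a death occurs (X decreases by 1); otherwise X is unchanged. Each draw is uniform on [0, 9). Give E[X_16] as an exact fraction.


200/9

X can drop by at most 1 per step and X_0 = 24 > T = 16, so X_t >= 24 − t >= 8 > 0 for every t <= 16: the floor at 0 (the 'and X > 0' condition) never binds. Hence X_16 = X_0 + Σ_{t<16} Y_t with i.i.d. increments Y_t = y(d_t) ∈ {+1, −1, 0}.
Outcome values over d=0..8: [1, -1, -1, 0, 0, 0, 0, 0, 0]
Σy = -1, Σy² = 3, M = 9
μ = -1/9 = -1/9,  σ² = 3/9 − (-1/9)² = 26/81
E[X_16] = 24 + 16·(-1/9) = 200/9


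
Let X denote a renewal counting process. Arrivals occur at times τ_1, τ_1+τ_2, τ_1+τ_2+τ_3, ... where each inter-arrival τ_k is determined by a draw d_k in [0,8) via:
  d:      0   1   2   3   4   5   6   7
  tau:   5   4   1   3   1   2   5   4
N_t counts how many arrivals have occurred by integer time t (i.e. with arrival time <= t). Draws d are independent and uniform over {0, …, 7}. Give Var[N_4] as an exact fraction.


38655/65536

Inter-arrival values over d=0..7: [5, 4, 1, 3, 1, 2, 5, 4]
Each d has probability 1/8, so the pmf of τ is: f(1) = 1/4, f(2) = 1/8, f(3) = 1/8, f(4) = 1/4, f(5) = 1/4
Let p_n(j) = P(N_n = j), with p_0 = [1]. Condition on τ_1: p_n(0) = P(τ > n), and for j >= 1, p_n(j) = Σ_{k<=n} f(k)·p_{n−k}(j−1)
p_1 = [3/4, 1/4]  (j = 0..1)
p_2 = [5/8, 5/16, 1/16]  (j = 0..2)
p_3 = [1/2, 3/8, 7/64, 1/64]  (j = 0..3)
p_4 = [1/4, 35/64, 21/128, 9/256, 1/256]  (j = 0..4)
E[N_4] = Σ j·p_4(j) = 255/256;  E[N_4²] = Σ j²·p_4(j) = 405/256
Var[N_4] = 405/256 − (255/256)² = 38655/65536
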